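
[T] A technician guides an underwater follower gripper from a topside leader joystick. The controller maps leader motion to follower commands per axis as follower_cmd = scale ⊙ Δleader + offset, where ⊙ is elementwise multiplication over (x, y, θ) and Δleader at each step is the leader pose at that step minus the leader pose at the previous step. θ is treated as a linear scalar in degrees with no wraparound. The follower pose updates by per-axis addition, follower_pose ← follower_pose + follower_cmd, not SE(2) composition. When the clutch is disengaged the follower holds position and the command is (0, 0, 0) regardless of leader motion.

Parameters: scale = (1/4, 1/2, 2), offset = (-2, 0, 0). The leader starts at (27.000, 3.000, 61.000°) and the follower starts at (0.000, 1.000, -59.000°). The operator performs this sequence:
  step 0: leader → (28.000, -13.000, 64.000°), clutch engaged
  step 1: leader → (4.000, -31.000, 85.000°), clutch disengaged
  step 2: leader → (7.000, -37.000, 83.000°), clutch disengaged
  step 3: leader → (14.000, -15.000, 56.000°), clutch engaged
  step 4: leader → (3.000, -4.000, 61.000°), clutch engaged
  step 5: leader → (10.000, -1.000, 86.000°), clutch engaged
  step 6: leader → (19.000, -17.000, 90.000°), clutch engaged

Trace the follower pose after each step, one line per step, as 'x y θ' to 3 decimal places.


-1.750 -7.000 -53.000
-1.750 -7.000 -53.000
-1.750 -7.000 -53.000
-2.000 4.000 -107.000
-6.750 9.500 -97.000
-7.000 11.000 -47.000
-6.750 3.000 -39.000

step 0: Δleader=(1.000, -16.000, 3.000°), engaged; cmd=(-1.750, -8.000, 6.000°) → follower=(-1.750, -7.000, -53.000°)
step 1: Δleader=(-24.000, -18.000, 21.000°), disengaged; cmd=(0,0,0) → follower holds at (-1.750, -7.000, -53.000°)
step 2: Δleader=(3.000, -6.000, -2.000°), disengaged; cmd=(0,0,0) → follower holds at (-1.750, -7.000, -53.000°)
step 3: Δleader=(7.000, 22.000, -27.000°), engaged; cmd=(-0.250, 11.000, -54.000°) → follower=(-2.000, 4.000, -107.000°)
step 4: Δleader=(-11.000, 11.000, 5.000°), engaged; cmd=(-4.750, 5.500, 10.000°) → follower=(-6.750, 9.500, -97.000°)
step 5: Δleader=(7.000, 3.000, 25.000°), engaged; cmd=(-0.250, 1.500, 50.000°) → follower=(-7.000, 11.000, -47.000°)
step 6: Δleader=(9.000, -16.000, 4.000°), engaged; cmd=(0.250, -8.000, 8.000°) → follower=(-6.750, 3.000, -39.000°)


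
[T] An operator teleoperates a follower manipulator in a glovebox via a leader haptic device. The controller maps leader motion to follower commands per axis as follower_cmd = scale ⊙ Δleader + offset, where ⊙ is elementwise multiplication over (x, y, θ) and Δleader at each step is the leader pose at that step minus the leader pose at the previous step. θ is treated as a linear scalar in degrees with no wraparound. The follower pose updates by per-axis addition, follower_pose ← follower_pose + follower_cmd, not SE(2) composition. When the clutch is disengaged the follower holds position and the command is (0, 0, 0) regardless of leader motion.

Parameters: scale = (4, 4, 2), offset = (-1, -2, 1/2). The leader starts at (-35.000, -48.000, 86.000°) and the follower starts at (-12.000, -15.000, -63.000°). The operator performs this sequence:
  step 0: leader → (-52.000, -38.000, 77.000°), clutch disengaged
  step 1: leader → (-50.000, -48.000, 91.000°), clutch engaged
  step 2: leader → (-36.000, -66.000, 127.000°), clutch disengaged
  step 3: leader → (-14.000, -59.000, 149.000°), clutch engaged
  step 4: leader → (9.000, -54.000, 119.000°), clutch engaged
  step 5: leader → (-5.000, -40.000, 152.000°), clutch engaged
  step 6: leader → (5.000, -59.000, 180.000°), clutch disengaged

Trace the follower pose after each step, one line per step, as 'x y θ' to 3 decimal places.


-12.000 -15.000 -63.000
-5.000 -57.000 -34.500
-5.000 -57.000 -34.500
82.000 -31.000 10.000
173.000 -13.000 -49.500
116.000 41.000 17.000
116.000 41.000 17.000

step 0: Δleader=(-17.000, 10.000, -9.000°), disengaged; cmd=(0,0,0) → follower holds at (-12.000, -15.000, -63.000°)
step 1: Δleader=(2.000, -10.000, 14.000°), engaged; cmd=(7.000, -42.000, 28.500°) → follower=(-5.000, -57.000, -34.500°)
step 2: Δleader=(14.000, -18.000, 36.000°), disengaged; cmd=(0,0,0) → follower holds at (-5.000, -57.000, -34.500°)
step 3: Δleader=(22.000, 7.000, 22.000°), engaged; cmd=(87.000, 26.000, 44.500°) → follower=(82.000, -31.000, 10.000°)
step 4: Δleader=(23.000, 5.000, -30.000°), engaged; cmd=(91.000, 18.000, -59.500°) → follower=(173.000, -13.000, -49.500°)
step 5: Δleader=(-14.000, 14.000, 33.000°), engaged; cmd=(-57.000, 54.000, 66.500°) → follower=(116.000, 41.000, 17.000°)
step 6: Δleader=(10.000, -19.000, 28.000°), disengaged; cmd=(0,0,0) → follower holds at (116.000, 41.000, 17.000°)


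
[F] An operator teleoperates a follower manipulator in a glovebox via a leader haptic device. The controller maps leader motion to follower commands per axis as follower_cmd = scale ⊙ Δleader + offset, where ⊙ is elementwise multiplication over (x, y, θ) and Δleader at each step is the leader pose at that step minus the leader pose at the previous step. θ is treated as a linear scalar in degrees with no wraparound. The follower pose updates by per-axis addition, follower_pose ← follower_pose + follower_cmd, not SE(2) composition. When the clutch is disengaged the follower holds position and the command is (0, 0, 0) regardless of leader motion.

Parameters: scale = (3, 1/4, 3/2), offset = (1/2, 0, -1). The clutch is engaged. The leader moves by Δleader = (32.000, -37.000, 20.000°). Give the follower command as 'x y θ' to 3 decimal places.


96.500 -9.250 29.000

axis x: 3·32.000 + 1/2 = 96.500
axis y: 1/4·-37.000 + 0 = -9.250
axis θ: 3/2·20.000 + -1 = 29.000


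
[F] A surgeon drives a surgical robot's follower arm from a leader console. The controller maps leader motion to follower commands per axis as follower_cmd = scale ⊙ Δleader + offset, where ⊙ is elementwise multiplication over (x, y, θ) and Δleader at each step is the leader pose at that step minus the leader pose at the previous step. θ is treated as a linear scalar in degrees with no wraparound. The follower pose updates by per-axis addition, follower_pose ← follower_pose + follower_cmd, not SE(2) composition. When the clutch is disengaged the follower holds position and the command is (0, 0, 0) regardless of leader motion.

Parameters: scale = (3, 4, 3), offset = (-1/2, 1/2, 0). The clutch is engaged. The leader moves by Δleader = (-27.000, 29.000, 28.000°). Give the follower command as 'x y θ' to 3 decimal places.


-81.500 116.500 84.000

axis x: 3·-27.000 + -1/2 = -81.500
axis y: 4·29.000 + 1/2 = 116.500
axis θ: 3·28.000 + 0 = 84.000


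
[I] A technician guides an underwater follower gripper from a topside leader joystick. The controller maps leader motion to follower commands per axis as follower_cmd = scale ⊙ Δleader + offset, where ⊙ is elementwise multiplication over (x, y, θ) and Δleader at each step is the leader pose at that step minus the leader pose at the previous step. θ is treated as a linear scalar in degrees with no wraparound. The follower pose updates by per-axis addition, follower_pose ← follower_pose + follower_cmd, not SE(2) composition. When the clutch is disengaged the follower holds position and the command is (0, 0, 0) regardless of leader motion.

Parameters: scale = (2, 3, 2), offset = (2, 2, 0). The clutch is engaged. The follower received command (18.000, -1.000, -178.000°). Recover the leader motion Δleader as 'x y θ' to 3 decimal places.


axis x: (18.000 − 2) / (2) = 8.000
axis y: (-1.000 − 2) / (3) = -1.000
axis θ: (-178.000 − 0) / (2) = -89.000

8.000 -1.000 -89.000


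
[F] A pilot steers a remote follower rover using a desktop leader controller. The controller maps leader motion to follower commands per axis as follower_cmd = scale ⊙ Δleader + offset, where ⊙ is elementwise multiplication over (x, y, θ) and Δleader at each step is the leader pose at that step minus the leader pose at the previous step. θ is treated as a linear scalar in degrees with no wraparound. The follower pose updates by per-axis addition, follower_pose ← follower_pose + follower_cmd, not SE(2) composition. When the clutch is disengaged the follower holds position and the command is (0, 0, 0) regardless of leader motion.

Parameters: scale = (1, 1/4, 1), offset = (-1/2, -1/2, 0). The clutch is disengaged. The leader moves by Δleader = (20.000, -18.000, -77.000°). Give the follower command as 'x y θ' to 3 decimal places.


0.000 0.000 0.000

clutch disengaged → follower holds; cmd = (0, 0, 0)


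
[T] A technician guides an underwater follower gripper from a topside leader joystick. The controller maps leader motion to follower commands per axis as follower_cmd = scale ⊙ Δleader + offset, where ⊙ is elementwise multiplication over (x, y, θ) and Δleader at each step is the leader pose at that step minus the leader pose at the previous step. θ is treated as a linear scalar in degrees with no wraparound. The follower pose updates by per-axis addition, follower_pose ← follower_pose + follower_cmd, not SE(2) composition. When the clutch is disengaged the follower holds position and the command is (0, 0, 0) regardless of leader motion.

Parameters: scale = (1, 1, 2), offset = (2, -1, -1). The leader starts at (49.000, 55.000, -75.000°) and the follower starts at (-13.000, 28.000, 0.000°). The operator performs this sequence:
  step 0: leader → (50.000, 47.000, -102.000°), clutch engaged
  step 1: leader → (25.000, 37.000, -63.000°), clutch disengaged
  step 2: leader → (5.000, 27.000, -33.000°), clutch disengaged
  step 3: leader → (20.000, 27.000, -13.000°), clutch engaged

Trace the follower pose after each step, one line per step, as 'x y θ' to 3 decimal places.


-10.000 19.000 -55.000
-10.000 19.000 -55.000
-10.000 19.000 -55.000
7.000 18.000 -16.000

step 0: Δleader=(1.000, -8.000, -27.000°), engaged; cmd=(3.000, -9.000, -55.000°) → follower=(-10.000, 19.000, -55.000°)
step 1: Δleader=(-25.000, -10.000, 39.000°), disengaged; cmd=(0,0,0) → follower holds at (-10.000, 19.000, -55.000°)
step 2: Δleader=(-20.000, -10.000, 30.000°), disengaged; cmd=(0,0,0) → follower holds at (-10.000, 19.000, -55.000°)
step 3: Δleader=(15.000, 0.000, 20.000°), engaged; cmd=(17.000, -1.000, 39.000°) → follower=(7.000, 18.000, -16.000°)


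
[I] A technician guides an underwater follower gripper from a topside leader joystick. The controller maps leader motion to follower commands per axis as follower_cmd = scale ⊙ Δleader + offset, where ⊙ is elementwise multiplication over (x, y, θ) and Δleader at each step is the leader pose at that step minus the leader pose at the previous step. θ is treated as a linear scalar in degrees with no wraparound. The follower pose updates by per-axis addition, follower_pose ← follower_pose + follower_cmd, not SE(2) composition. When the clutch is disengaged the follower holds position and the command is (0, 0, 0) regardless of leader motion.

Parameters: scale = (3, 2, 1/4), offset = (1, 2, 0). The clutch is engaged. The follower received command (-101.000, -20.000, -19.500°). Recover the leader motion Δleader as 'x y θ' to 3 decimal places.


-34.000 -11.000 -78.000

axis x: (-101.000 − 1) / (3) = -34.000
axis y: (-20.000 − 2) / (2) = -11.000
axis θ: (-19.500 − 0) / (1/4) = -78.000


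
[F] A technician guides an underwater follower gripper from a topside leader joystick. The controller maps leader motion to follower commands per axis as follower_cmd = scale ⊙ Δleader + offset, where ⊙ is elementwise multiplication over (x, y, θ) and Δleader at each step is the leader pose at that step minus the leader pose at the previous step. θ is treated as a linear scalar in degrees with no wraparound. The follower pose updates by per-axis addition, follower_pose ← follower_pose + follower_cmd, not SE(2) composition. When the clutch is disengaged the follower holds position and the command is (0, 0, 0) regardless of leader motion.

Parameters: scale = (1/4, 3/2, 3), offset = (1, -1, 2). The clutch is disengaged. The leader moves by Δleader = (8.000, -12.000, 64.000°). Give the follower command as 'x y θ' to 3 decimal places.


clutch disengaged → follower holds; cmd = (0, 0, 0)

0.000 0.000 0.000


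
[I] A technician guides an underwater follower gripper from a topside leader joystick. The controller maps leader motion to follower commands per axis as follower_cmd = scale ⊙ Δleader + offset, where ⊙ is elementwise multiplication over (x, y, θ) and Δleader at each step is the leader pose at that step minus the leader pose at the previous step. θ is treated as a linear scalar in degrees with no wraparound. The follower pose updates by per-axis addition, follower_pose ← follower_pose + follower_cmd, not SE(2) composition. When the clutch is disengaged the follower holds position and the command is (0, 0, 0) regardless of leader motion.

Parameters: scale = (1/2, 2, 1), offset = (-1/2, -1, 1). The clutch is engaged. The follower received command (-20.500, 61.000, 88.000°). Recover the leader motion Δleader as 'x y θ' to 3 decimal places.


axis x: (-20.500 − -1/2) / (1/2) = -40.000
axis y: (61.000 − -1) / (2) = 31.000
axis θ: (88.000 − 1) / (1) = 87.000

-40.000 31.000 87.000


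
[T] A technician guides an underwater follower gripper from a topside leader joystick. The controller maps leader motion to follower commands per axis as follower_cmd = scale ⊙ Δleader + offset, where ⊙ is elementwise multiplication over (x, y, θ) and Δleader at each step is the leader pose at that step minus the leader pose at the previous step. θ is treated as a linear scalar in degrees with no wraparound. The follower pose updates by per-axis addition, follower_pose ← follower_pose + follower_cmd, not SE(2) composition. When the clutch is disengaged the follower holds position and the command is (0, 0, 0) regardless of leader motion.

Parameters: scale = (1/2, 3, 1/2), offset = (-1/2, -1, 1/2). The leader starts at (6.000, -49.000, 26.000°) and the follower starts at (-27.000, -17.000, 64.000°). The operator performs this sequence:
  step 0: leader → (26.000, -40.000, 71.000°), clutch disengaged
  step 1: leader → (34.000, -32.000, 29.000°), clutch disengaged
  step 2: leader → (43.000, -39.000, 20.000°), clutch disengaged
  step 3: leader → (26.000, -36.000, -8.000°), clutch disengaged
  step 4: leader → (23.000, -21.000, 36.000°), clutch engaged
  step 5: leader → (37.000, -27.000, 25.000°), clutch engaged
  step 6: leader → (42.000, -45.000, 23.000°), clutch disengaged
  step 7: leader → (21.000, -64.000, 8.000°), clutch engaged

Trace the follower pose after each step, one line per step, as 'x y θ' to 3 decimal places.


-27.000 -17.000 64.000
-27.000 -17.000 64.000
-27.000 -17.000 64.000
-27.000 -17.000 64.000
-29.000 27.000 86.500
-22.500 8.000 81.500
-22.500 8.000 81.500
-33.500 -50.000 74.500

step 0: Δleader=(20.000, 9.000, 45.000°), disengaged; cmd=(0,0,0) → follower holds at (-27.000, -17.000, 64.000°)
step 1: Δleader=(8.000, 8.000, -42.000°), disengaged; cmd=(0,0,0) → follower holds at (-27.000, -17.000, 64.000°)
step 2: Δleader=(9.000, -7.000, -9.000°), disengaged; cmd=(0,0,0) → follower holds at (-27.000, -17.000, 64.000°)
step 3: Δleader=(-17.000, 3.000, -28.000°), disengaged; cmd=(0,0,0) → follower holds at (-27.000, -17.000, 64.000°)
step 4: Δleader=(-3.000, 15.000, 44.000°), engaged; cmd=(-2.000, 44.000, 22.500°) → follower=(-29.000, 27.000, 86.500°)
step 5: Δleader=(14.000, -6.000, -11.000°), engaged; cmd=(6.500, -19.000, -5.000°) → follower=(-22.500, 8.000, 81.500°)
step 6: Δleader=(5.000, -18.000, -2.000°), disengaged; cmd=(0,0,0) → follower holds at (-22.500, 8.000, 81.500°)
step 7: Δleader=(-21.000, -19.000, -15.000°), engaged; cmd=(-11.000, -58.000, -7.000°) → follower=(-33.500, -50.000, 74.500°)


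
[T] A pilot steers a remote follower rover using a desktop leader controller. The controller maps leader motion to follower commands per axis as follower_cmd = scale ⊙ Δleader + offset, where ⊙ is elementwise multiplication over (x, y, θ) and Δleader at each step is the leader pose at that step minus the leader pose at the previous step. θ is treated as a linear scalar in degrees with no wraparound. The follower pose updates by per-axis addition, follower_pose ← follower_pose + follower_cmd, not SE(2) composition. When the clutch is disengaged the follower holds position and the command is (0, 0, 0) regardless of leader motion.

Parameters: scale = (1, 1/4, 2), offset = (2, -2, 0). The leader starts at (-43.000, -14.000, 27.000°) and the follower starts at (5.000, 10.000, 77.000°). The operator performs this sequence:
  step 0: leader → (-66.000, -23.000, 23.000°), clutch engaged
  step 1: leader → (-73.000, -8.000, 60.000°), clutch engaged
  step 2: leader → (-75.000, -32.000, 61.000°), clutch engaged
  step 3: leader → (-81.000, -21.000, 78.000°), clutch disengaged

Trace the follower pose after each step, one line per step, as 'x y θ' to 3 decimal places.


-16.000 5.750 69.000
-21.000 7.500 143.000
-21.000 -0.500 145.000
-21.000 -0.500 145.000

step 0: Δleader=(-23.000, -9.000, -4.000°), engaged; cmd=(-21.000, -4.250, -8.000°) → follower=(-16.000, 5.750, 69.000°)
step 1: Δleader=(-7.000, 15.000, 37.000°), engaged; cmd=(-5.000, 1.750, 74.000°) → follower=(-21.000, 7.500, 143.000°)
step 2: Δleader=(-2.000, -24.000, 1.000°), engaged; cmd=(0.000, -8.000, 2.000°) → follower=(-21.000, -0.500, 145.000°)
step 3: Δleader=(-6.000, 11.000, 17.000°), disengaged; cmd=(0,0,0) → follower holds at (-21.000, -0.500, 145.000°)


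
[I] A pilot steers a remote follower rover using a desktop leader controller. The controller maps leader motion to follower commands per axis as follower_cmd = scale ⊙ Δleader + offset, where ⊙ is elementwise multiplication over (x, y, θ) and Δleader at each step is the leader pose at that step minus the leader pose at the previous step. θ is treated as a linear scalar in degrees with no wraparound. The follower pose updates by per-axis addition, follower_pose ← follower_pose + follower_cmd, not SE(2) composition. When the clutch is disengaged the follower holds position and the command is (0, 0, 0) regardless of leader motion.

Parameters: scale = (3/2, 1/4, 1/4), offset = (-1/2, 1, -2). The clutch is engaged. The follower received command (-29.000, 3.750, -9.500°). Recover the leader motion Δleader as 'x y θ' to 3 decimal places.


-19.000 11.000 -30.000

axis x: (-29.000 − -1/2) / (3/2) = -19.000
axis y: (3.750 − 1) / (1/4) = 11.000
axis θ: (-9.500 − -2) / (1/4) = -30.000


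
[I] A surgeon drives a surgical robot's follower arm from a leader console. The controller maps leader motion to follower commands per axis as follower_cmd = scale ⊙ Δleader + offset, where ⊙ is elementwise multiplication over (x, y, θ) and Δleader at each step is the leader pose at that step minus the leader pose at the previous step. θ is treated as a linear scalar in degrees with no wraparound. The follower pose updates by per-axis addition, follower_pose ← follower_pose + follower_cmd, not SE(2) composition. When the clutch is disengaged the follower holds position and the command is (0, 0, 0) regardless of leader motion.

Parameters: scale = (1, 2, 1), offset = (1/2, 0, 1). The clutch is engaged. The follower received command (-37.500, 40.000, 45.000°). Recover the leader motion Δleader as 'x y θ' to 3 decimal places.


-38.000 20.000 44.000

axis x: (-37.500 − 1/2) / (1) = -38.000
axis y: (40.000 − 0) / (2) = 20.000
axis θ: (45.000 − 1) / (1) = 44.000


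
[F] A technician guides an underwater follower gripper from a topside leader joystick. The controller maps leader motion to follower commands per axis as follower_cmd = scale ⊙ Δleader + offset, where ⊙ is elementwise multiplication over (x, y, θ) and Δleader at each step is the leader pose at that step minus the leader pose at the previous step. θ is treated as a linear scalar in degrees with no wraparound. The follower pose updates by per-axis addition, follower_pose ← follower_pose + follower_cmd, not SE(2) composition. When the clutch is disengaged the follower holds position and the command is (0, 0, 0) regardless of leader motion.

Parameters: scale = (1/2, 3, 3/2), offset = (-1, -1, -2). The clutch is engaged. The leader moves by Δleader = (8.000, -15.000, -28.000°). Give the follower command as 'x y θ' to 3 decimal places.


3.000 -46.000 -44.000

axis x: 1/2·8.000 + -1 = 3.000
axis y: 3·-15.000 + -1 = -46.000
axis θ: 3/2·-28.000 + -2 = -44.000


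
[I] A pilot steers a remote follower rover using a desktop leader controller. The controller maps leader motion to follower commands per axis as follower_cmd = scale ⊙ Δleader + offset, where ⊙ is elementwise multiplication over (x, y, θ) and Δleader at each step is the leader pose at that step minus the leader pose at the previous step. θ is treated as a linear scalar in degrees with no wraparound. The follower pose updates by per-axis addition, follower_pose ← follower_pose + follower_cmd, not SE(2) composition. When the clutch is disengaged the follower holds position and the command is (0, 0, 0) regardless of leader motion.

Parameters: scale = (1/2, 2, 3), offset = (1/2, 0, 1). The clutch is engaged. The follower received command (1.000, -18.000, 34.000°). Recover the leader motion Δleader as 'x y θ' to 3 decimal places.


1.000 -9.000 11.000

axis x: (1.000 − 1/2) / (1/2) = 1.000
axis y: (-18.000 − 0) / (2) = -9.000
axis θ: (34.000 − 1) / (3) = 11.000


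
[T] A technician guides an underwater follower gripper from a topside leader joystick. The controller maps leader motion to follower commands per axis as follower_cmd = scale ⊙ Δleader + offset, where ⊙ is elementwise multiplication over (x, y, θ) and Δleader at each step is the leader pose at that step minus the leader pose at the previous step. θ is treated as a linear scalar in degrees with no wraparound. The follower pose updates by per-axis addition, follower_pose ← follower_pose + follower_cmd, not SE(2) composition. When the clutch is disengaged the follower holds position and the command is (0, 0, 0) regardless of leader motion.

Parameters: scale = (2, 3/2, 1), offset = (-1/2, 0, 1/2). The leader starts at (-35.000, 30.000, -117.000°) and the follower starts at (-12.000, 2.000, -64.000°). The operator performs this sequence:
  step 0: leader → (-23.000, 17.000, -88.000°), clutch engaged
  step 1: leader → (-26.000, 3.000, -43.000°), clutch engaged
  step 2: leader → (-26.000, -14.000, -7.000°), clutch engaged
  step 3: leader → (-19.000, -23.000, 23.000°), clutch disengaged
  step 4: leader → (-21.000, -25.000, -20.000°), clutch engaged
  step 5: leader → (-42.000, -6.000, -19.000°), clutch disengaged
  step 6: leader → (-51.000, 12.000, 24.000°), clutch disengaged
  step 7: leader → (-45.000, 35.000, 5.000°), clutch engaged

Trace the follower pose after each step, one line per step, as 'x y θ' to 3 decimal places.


11.500 -17.500 -34.500
5.000 -38.500 11.000
4.500 -64.000 47.500
4.500 -64.000 47.500
0.000 -67.000 5.000
0.000 -67.000 5.000
0.000 -67.000 5.000
11.500 -32.500 -13.500

step 0: Δleader=(12.000, -13.000, 29.000°), engaged; cmd=(23.500, -19.500, 29.500°) → follower=(11.500, -17.500, -34.500°)
step 1: Δleader=(-3.000, -14.000, 45.000°), engaged; cmd=(-6.500, -21.000, 45.500°) → follower=(5.000, -38.500, 11.000°)
step 2: Δleader=(0.000, -17.000, 36.000°), engaged; cmd=(-0.500, -25.500, 36.500°) → follower=(4.500, -64.000, 47.500°)
step 3: Δleader=(7.000, -9.000, 30.000°), disengaged; cmd=(0,0,0) → follower holds at (4.500, -64.000, 47.500°)
step 4: Δleader=(-2.000, -2.000, -43.000°), engaged; cmd=(-4.500, -3.000, -42.500°) → follower=(0.000, -67.000, 5.000°)
step 5: Δleader=(-21.000, 19.000, 1.000°), disengaged; cmd=(0,0,0) → follower holds at (0.000, -67.000, 5.000°)
step 6: Δleader=(-9.000, 18.000, 43.000°), disengaged; cmd=(0,0,0) → follower holds at (0.000, -67.000, 5.000°)
step 7: Δleader=(6.000, 23.000, -19.000°), engaged; cmd=(11.500, 34.500, -18.500°) → follower=(11.500, -32.500, -13.500°)


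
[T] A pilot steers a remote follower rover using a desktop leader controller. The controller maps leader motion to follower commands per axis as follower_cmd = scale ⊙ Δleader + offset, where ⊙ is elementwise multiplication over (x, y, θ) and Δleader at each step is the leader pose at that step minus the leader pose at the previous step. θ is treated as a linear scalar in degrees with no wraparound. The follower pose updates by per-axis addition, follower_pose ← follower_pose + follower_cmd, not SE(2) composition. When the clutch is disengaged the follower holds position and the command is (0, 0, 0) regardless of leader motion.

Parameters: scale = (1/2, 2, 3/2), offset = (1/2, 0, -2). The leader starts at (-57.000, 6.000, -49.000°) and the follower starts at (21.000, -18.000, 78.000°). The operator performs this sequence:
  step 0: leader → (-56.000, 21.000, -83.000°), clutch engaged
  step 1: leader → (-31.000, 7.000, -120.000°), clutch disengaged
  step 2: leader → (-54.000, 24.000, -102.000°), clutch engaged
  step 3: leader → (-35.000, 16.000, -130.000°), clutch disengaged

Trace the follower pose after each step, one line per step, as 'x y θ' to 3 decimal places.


22.000 12.000 25.000
22.000 12.000 25.000
11.000 46.000 50.000
11.000 46.000 50.000

step 0: Δleader=(1.000, 15.000, -34.000°), engaged; cmd=(1.000, 30.000, -53.000°) → follower=(22.000, 12.000, 25.000°)
step 1: Δleader=(25.000, -14.000, -37.000°), disengaged; cmd=(0,0,0) → follower holds at (22.000, 12.000, 25.000°)
step 2: Δleader=(-23.000, 17.000, 18.000°), engaged; cmd=(-11.000, 34.000, 25.000°) → follower=(11.000, 46.000, 50.000°)
step 3: Δleader=(19.000, -8.000, -28.000°), disengaged; cmd=(0,0,0) → follower holds at (11.000, 46.000, 50.000°)


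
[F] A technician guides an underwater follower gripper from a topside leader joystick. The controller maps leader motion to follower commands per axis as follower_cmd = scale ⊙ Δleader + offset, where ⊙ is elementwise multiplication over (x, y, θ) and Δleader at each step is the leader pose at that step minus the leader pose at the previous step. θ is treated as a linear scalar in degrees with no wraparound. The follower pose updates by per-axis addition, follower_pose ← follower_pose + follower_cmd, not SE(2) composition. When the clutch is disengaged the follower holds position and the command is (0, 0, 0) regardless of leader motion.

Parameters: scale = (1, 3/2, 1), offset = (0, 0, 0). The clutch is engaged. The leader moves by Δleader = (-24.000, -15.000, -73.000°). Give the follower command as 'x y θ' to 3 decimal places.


axis x: 1·-24.000 + 0 = -24.000
axis y: 3/2·-15.000 + 0 = -22.500
axis θ: 1·-73.000 + 0 = -73.000

-24.000 -22.500 -73.000


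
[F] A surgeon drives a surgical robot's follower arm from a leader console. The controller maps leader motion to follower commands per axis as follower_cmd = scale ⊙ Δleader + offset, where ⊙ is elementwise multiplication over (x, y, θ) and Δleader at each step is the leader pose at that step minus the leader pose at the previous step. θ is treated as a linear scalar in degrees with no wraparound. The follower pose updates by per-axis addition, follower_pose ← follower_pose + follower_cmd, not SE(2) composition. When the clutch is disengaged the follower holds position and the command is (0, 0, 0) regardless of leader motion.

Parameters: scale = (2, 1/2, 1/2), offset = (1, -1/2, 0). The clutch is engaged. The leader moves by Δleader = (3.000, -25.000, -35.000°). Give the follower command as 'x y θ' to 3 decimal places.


axis x: 2·3.000 + 1 = 7.000
axis y: 1/2·-25.000 + -1/2 = -13.000
axis θ: 1/2·-35.000 + 0 = -17.500

7.000 -13.000 -17.500


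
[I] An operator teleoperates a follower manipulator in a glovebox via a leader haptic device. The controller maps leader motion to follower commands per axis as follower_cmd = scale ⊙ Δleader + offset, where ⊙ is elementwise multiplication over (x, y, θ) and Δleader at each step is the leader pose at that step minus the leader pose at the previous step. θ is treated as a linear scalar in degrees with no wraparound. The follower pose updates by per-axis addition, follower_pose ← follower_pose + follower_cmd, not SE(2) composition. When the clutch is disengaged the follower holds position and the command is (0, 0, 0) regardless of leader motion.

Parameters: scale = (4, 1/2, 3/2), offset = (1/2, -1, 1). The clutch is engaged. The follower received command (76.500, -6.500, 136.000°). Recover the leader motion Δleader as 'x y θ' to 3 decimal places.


19.000 -11.000 90.000

axis x: (76.500 − 1/2) / (4) = 19.000
axis y: (-6.500 − -1) / (1/2) = -11.000
axis θ: (136.000 − 1) / (3/2) = 90.000


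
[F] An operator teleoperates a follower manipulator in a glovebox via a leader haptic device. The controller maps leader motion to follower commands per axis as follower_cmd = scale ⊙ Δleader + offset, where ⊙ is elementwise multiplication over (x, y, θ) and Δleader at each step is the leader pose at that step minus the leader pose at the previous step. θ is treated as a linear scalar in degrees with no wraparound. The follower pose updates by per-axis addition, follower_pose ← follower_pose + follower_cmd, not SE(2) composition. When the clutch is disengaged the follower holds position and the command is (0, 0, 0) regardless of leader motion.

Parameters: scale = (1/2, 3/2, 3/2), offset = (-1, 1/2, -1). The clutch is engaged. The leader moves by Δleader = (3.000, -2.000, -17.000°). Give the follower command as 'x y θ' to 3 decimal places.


axis x: 1/2·3.000 + -1 = 0.500
axis y: 3/2·-2.000 + 1/2 = -2.500
axis θ: 3/2·-17.000 + -1 = -26.500

0.500 -2.500 -26.500


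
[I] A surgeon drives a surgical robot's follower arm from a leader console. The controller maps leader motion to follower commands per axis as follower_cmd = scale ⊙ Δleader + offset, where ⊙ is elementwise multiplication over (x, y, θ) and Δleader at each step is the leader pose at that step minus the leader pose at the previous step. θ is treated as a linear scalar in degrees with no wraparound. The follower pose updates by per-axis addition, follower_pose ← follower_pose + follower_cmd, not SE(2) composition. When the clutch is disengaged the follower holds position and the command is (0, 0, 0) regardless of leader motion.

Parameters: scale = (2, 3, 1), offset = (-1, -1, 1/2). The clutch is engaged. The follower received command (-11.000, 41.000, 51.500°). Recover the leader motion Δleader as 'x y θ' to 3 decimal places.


axis x: (-11.000 − -1) / (2) = -5.000
axis y: (41.000 − -1) / (3) = 14.000
axis θ: (51.500 − 1/2) / (1) = 51.000

-5.000 14.000 51.000


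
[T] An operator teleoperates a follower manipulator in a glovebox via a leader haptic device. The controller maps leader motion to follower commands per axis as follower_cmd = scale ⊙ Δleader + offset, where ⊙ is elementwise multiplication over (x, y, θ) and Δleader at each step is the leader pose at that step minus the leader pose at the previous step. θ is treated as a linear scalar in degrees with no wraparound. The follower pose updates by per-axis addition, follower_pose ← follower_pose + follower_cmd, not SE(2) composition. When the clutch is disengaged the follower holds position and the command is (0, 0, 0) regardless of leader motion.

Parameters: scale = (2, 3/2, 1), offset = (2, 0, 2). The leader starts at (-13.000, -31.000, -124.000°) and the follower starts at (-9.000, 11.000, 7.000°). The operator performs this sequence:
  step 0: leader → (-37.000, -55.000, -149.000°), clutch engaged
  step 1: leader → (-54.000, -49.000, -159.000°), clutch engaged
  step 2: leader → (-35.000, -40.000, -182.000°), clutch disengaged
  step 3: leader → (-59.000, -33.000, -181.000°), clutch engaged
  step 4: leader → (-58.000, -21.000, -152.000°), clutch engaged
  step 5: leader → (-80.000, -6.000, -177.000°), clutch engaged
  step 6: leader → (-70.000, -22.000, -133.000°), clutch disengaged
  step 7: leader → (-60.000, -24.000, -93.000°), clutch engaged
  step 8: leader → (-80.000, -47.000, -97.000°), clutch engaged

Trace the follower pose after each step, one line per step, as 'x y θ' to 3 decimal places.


-55.000 -25.000 -16.000
-87.000 -16.000 -24.000
-87.000 -16.000 -24.000
-133.000 -5.500 -21.000
-129.000 12.500 10.000
-171.000 35.000 -13.000
-171.000 35.000 -13.000
-149.000 32.000 29.000
-187.000 -2.500 27.000

step 0: Δleader=(-24.000, -24.000, -25.000°), engaged; cmd=(-46.000, -36.000, -23.000°) → follower=(-55.000, -25.000, -16.000°)
step 1: Δleader=(-17.000, 6.000, -10.000°), engaged; cmd=(-32.000, 9.000, -8.000°) → follower=(-87.000, -16.000, -24.000°)
step 2: Δleader=(19.000, 9.000, -23.000°), disengaged; cmd=(0,0,0) → follower holds at (-87.000, -16.000, -24.000°)
step 3: Δleader=(-24.000, 7.000, 1.000°), engaged; cmd=(-46.000, 10.500, 3.000°) → follower=(-133.000, -5.500, -21.000°)
step 4: Δleader=(1.000, 12.000, 29.000°), engaged; cmd=(4.000, 18.000, 31.000°) → follower=(-129.000, 12.500, 10.000°)
step 5: Δleader=(-22.000, 15.000, -25.000°), engaged; cmd=(-42.000, 22.500, -23.000°) → follower=(-171.000, 35.000, -13.000°)
step 6: Δleader=(10.000, -16.000, 44.000°), disengaged; cmd=(0,0,0) → follower holds at (-171.000, 35.000, -13.000°)
step 7: Δleader=(10.000, -2.000, 40.000°), engaged; cmd=(22.000, -3.000, 42.000°) → follower=(-149.000, 32.000, 29.000°)
step 8: Δleader=(-20.000, -23.000, -4.000°), engaged; cmd=(-38.000, -34.500, -2.000°) → follower=(-187.000, -2.500, 27.000°)


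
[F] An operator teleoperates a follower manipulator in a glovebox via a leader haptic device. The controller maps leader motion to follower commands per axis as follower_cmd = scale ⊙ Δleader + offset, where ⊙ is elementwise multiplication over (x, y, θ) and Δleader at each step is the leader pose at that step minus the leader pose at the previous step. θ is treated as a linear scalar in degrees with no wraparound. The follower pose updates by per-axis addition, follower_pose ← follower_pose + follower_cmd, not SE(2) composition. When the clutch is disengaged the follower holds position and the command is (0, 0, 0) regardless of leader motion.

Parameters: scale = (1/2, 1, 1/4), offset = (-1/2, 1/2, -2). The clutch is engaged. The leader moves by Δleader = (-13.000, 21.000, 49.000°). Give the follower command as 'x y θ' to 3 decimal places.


-7.000 21.500 10.250

axis x: 1/2·-13.000 + -1/2 = -7.000
axis y: 1·21.000 + 1/2 = 21.500
axis θ: 1/4·49.000 + -2 = 10.250


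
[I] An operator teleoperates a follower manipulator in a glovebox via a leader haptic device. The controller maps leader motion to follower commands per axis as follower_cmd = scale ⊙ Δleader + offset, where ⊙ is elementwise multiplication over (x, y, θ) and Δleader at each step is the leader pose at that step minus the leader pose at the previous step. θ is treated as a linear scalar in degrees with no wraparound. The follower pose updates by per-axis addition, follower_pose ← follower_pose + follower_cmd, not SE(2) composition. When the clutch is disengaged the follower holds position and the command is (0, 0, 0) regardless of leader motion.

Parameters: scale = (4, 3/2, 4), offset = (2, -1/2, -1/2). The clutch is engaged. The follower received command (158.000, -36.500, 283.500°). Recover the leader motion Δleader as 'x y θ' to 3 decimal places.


39.000 -24.000 71.000

axis x: (158.000 − 2) / (4) = 39.000
axis y: (-36.500 − -1/2) / (3/2) = -24.000
axis θ: (283.500 − -1/2) / (4) = 71.000


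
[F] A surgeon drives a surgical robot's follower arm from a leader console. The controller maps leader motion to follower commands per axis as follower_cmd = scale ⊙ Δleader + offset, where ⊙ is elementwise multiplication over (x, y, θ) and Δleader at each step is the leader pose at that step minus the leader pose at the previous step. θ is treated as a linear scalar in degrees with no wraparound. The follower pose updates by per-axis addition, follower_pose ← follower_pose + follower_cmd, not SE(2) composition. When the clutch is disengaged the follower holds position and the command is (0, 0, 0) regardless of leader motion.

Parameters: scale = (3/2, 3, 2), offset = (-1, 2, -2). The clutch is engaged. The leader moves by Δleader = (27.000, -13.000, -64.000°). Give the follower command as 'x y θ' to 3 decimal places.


39.500 -37.000 -130.000

axis x: 3/2·27.000 + -1 = 39.500
axis y: 3·-13.000 + 2 = -37.000
axis θ: 2·-64.000 + -2 = -130.000


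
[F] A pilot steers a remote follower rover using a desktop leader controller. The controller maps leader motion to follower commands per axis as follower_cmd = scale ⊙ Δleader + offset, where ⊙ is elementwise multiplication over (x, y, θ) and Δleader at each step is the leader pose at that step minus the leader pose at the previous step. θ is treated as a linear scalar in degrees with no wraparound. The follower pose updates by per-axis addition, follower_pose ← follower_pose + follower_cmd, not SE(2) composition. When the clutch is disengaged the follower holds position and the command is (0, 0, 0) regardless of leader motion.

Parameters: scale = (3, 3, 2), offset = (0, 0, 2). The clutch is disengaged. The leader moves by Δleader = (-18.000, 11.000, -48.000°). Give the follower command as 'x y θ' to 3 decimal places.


clutch disengaged → follower holds; cmd = (0, 0, 0)

0.000 0.000 0.000


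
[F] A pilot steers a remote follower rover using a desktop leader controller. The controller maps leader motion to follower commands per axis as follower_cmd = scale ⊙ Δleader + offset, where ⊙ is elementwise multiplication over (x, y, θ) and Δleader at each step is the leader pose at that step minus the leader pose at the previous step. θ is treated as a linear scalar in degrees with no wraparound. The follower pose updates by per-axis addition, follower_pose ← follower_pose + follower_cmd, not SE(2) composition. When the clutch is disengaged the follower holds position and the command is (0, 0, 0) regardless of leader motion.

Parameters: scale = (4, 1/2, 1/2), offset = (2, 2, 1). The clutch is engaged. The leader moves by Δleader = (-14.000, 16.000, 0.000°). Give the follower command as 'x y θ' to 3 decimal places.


-54.000 10.000 1.000

axis x: 4·-14.000 + 2 = -54.000
axis y: 1/2·16.000 + 2 = 10.000
axis θ: 1/2·0.000 + 1 = 1.000


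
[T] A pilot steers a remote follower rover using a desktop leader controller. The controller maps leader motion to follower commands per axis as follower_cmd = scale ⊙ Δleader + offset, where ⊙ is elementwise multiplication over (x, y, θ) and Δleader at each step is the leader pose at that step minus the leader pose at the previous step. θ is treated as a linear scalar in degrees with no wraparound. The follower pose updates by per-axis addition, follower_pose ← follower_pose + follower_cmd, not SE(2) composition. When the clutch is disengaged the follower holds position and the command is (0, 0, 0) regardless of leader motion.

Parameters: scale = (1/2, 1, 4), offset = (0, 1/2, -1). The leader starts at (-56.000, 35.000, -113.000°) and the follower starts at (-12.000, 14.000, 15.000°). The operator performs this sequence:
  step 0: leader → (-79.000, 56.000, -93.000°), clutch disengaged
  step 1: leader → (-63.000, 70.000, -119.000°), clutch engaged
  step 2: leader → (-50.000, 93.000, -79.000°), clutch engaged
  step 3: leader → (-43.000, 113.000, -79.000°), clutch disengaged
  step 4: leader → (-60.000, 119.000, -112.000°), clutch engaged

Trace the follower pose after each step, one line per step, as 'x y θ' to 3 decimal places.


step 0: Δleader=(-23.000, 21.000, 20.000°), disengaged; cmd=(0,0,0) → follower holds at (-12.000, 14.000, 15.000°)
step 1: Δleader=(16.000, 14.000, -26.000°), engaged; cmd=(8.000, 14.500, -105.000°) → follower=(-4.000, 28.500, -90.000°)
step 2: Δleader=(13.000, 23.000, 40.000°), engaged; cmd=(6.500, 23.500, 159.000°) → follower=(2.500, 52.000, 69.000°)
step 3: Δleader=(7.000, 20.000, 0.000°), disengaged; cmd=(0,0,0) → follower holds at (2.500, 52.000, 69.000°)
step 4: Δleader=(-17.000, 6.000, -33.000°), engaged; cmd=(-8.500, 6.500, -133.000°) → follower=(-6.000, 58.500, -64.000°)

-12.000 14.000 15.000
-4.000 28.500 -90.000
2.500 52.000 69.000
2.500 52.000 69.000
-6.000 58.500 -64.000
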